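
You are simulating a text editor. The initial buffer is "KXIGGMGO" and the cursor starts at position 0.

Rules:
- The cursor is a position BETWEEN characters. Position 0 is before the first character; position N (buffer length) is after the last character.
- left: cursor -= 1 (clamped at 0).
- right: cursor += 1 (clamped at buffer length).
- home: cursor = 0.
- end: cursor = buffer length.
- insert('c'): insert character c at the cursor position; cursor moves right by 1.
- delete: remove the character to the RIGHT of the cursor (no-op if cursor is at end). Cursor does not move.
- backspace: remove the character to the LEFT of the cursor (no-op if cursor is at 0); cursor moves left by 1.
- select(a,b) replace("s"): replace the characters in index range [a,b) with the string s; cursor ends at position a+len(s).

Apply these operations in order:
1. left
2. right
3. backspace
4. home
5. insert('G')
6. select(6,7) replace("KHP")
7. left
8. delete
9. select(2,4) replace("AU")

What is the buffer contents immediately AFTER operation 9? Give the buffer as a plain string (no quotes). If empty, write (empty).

Answer: GXAUGMKHO

Derivation:
After op 1 (left): buf='KXIGGMGO' cursor=0
After op 2 (right): buf='KXIGGMGO' cursor=1
After op 3 (backspace): buf='XIGGMGO' cursor=0
After op 4 (home): buf='XIGGMGO' cursor=0
After op 5 (insert('G')): buf='GXIGGMGO' cursor=1
After op 6 (select(6,7) replace("KHP")): buf='GXIGGMKHPO' cursor=9
After op 7 (left): buf='GXIGGMKHPO' cursor=8
After op 8 (delete): buf='GXIGGMKHO' cursor=8
After op 9 (select(2,4) replace("AU")): buf='GXAUGMKHO' cursor=4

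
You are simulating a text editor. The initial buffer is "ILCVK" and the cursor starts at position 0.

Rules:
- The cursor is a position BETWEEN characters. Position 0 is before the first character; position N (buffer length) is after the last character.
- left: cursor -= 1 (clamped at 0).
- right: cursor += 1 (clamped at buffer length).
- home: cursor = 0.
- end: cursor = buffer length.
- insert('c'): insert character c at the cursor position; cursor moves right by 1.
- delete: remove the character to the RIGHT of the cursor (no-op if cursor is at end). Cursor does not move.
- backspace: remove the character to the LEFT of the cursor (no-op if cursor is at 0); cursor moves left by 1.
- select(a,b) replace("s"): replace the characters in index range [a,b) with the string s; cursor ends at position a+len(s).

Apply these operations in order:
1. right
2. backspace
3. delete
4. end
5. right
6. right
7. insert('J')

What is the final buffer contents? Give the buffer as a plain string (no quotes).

Answer: CVKJ

Derivation:
After op 1 (right): buf='ILCVK' cursor=1
After op 2 (backspace): buf='LCVK' cursor=0
After op 3 (delete): buf='CVK' cursor=0
After op 4 (end): buf='CVK' cursor=3
After op 5 (right): buf='CVK' cursor=3
After op 6 (right): buf='CVK' cursor=3
After op 7 (insert('J')): buf='CVKJ' cursor=4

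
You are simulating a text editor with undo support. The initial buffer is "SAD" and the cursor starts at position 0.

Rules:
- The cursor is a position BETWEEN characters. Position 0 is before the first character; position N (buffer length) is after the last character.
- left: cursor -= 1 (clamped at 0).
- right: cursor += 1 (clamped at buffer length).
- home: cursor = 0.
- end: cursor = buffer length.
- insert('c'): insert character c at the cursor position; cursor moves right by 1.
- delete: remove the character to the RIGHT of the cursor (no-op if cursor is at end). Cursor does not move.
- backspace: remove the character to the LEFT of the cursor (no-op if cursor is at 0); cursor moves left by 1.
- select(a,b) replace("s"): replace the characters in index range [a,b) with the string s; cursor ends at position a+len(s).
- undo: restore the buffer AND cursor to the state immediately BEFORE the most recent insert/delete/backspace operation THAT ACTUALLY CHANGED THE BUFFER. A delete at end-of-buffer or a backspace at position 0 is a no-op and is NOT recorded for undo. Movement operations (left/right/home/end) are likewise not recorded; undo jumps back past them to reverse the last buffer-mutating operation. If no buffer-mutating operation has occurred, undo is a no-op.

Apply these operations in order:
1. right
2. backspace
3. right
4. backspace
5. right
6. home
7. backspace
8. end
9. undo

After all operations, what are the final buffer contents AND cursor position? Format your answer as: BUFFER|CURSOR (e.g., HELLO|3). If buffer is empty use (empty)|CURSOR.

After op 1 (right): buf='SAD' cursor=1
After op 2 (backspace): buf='AD' cursor=0
After op 3 (right): buf='AD' cursor=1
After op 4 (backspace): buf='D' cursor=0
After op 5 (right): buf='D' cursor=1
After op 6 (home): buf='D' cursor=0
After op 7 (backspace): buf='D' cursor=0
After op 8 (end): buf='D' cursor=1
After op 9 (undo): buf='AD' cursor=1

Answer: AD|1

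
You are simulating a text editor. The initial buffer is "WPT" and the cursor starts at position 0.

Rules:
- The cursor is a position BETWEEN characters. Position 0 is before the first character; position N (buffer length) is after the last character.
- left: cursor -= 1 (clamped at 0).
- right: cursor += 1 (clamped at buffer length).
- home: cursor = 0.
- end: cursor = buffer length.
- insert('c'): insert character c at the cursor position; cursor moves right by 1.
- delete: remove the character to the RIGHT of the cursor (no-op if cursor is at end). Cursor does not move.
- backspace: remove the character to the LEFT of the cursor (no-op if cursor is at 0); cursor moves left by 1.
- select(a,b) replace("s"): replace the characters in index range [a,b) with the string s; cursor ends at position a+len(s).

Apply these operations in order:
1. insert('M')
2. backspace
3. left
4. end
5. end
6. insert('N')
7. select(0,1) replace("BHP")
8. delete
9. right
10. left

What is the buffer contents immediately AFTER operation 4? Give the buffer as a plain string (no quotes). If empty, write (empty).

After op 1 (insert('M')): buf='MWPT' cursor=1
After op 2 (backspace): buf='WPT' cursor=0
After op 3 (left): buf='WPT' cursor=0
After op 4 (end): buf='WPT' cursor=3

Answer: WPT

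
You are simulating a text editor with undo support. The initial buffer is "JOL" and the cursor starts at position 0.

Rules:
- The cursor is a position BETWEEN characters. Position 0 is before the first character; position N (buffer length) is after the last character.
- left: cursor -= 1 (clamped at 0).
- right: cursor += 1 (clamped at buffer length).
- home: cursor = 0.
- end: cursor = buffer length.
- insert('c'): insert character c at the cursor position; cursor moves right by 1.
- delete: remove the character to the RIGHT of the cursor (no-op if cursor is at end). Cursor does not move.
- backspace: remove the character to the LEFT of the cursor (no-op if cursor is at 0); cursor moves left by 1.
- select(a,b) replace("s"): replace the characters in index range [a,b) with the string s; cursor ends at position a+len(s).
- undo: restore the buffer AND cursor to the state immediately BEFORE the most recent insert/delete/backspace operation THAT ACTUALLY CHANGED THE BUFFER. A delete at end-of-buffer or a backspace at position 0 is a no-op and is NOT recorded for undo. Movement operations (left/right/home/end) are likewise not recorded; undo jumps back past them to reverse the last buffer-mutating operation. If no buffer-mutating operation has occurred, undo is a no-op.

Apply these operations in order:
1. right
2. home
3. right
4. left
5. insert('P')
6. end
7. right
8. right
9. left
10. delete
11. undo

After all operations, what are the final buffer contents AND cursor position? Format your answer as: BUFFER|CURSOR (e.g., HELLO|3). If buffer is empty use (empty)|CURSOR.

After op 1 (right): buf='JOL' cursor=1
After op 2 (home): buf='JOL' cursor=0
After op 3 (right): buf='JOL' cursor=1
After op 4 (left): buf='JOL' cursor=0
After op 5 (insert('P')): buf='PJOL' cursor=1
After op 6 (end): buf='PJOL' cursor=4
After op 7 (right): buf='PJOL' cursor=4
After op 8 (right): buf='PJOL' cursor=4
After op 9 (left): buf='PJOL' cursor=3
After op 10 (delete): buf='PJO' cursor=3
After op 11 (undo): buf='PJOL' cursor=3

Answer: PJOL|3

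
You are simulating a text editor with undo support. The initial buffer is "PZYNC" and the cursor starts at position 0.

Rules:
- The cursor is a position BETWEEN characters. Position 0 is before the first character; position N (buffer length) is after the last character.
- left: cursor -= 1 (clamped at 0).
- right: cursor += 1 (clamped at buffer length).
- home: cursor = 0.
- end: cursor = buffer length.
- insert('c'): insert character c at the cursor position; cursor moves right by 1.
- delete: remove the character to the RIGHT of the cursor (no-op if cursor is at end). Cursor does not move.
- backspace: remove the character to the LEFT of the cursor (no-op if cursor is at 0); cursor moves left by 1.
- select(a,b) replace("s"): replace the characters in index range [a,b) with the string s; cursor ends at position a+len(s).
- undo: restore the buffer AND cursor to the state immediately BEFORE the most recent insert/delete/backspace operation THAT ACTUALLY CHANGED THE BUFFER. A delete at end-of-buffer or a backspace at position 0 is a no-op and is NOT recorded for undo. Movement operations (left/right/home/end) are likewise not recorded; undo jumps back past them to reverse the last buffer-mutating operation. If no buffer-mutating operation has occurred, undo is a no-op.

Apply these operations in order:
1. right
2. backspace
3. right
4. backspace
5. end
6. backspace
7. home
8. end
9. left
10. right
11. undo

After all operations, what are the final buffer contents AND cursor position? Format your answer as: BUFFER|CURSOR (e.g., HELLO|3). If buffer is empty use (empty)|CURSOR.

After op 1 (right): buf='PZYNC' cursor=1
After op 2 (backspace): buf='ZYNC' cursor=0
After op 3 (right): buf='ZYNC' cursor=1
After op 4 (backspace): buf='YNC' cursor=0
After op 5 (end): buf='YNC' cursor=3
After op 6 (backspace): buf='YN' cursor=2
After op 7 (home): buf='YN' cursor=0
After op 8 (end): buf='YN' cursor=2
After op 9 (left): buf='YN' cursor=1
After op 10 (right): buf='YN' cursor=2
After op 11 (undo): buf='YNC' cursor=3

Answer: YNC|3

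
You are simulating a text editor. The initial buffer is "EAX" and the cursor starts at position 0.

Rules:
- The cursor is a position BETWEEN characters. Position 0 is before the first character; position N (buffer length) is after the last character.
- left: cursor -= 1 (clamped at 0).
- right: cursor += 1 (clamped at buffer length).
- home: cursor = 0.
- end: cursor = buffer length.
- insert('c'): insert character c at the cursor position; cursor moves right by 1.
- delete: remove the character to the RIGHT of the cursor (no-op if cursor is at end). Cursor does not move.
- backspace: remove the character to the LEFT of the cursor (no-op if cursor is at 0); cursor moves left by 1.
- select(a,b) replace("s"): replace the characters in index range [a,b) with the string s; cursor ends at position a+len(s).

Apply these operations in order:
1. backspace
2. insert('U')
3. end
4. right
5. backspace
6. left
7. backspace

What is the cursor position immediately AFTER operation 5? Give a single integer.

Answer: 3

Derivation:
After op 1 (backspace): buf='EAX' cursor=0
After op 2 (insert('U')): buf='UEAX' cursor=1
After op 3 (end): buf='UEAX' cursor=4
After op 4 (right): buf='UEAX' cursor=4
After op 5 (backspace): buf='UEA' cursor=3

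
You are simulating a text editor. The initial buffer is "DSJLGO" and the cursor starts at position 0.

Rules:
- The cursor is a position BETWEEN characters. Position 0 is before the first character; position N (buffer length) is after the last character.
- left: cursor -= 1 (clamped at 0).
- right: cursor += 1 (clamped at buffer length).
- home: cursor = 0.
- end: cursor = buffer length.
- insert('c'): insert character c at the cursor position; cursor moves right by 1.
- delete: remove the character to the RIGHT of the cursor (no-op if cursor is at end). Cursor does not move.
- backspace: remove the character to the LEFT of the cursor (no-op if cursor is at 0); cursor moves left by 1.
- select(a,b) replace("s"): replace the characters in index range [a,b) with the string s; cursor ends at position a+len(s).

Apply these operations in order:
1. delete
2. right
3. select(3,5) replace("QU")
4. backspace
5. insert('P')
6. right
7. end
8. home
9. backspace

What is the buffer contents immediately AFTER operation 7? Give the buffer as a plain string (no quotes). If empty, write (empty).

After op 1 (delete): buf='SJLGO' cursor=0
After op 2 (right): buf='SJLGO' cursor=1
After op 3 (select(3,5) replace("QU")): buf='SJLQU' cursor=5
After op 4 (backspace): buf='SJLQ' cursor=4
After op 5 (insert('P')): buf='SJLQP' cursor=5
After op 6 (right): buf='SJLQP' cursor=5
After op 7 (end): buf='SJLQP' cursor=5

Answer: SJLQP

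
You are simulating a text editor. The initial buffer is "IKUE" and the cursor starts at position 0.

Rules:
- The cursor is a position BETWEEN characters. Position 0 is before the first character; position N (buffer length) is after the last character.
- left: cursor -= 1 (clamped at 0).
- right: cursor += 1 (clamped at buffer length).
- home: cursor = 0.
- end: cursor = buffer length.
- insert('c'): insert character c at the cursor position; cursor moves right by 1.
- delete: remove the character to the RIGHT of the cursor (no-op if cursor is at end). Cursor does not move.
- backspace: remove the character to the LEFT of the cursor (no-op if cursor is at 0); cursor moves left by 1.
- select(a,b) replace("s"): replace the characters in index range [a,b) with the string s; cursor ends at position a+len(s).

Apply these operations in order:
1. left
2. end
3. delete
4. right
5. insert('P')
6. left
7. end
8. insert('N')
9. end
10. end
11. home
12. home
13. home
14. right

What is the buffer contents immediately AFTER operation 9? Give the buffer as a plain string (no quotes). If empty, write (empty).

Answer: IKUEPN

Derivation:
After op 1 (left): buf='IKUE' cursor=0
After op 2 (end): buf='IKUE' cursor=4
After op 3 (delete): buf='IKUE' cursor=4
After op 4 (right): buf='IKUE' cursor=4
After op 5 (insert('P')): buf='IKUEP' cursor=5
After op 6 (left): buf='IKUEP' cursor=4
After op 7 (end): buf='IKUEP' cursor=5
After op 8 (insert('N')): buf='IKUEPN' cursor=6
After op 9 (end): buf='IKUEPN' cursor=6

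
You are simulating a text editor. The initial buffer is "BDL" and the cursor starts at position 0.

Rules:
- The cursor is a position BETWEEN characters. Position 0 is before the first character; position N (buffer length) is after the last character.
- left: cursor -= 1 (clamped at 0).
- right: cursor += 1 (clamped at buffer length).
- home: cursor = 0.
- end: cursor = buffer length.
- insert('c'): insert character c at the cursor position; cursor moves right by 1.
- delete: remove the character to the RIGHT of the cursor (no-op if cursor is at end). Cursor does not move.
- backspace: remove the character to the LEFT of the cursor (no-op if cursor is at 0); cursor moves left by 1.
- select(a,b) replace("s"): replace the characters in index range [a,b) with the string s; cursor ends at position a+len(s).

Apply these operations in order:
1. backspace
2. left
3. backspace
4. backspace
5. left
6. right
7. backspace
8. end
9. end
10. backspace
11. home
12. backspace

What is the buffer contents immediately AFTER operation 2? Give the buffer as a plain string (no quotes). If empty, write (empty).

After op 1 (backspace): buf='BDL' cursor=0
After op 2 (left): buf='BDL' cursor=0

Answer: BDL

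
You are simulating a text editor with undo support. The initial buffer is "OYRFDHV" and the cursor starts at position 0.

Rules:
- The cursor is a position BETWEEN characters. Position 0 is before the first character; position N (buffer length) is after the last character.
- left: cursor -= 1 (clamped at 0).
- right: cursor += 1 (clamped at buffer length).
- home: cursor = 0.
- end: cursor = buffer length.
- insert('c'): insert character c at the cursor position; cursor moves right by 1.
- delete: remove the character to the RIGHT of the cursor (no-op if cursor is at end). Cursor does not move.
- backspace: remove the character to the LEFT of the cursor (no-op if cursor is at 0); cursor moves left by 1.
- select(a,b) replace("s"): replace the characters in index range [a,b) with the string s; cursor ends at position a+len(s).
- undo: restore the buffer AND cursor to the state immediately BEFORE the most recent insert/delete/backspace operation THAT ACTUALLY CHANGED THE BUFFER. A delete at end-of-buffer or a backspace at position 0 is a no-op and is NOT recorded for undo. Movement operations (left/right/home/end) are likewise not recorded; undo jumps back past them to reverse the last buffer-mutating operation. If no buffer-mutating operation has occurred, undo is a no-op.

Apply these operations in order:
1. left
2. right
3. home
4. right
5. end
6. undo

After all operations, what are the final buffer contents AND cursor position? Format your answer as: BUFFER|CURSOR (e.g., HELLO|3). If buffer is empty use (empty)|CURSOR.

After op 1 (left): buf='OYRFDHV' cursor=0
After op 2 (right): buf='OYRFDHV' cursor=1
After op 3 (home): buf='OYRFDHV' cursor=0
After op 4 (right): buf='OYRFDHV' cursor=1
After op 5 (end): buf='OYRFDHV' cursor=7
After op 6 (undo): buf='OYRFDHV' cursor=7

Answer: OYRFDHV|7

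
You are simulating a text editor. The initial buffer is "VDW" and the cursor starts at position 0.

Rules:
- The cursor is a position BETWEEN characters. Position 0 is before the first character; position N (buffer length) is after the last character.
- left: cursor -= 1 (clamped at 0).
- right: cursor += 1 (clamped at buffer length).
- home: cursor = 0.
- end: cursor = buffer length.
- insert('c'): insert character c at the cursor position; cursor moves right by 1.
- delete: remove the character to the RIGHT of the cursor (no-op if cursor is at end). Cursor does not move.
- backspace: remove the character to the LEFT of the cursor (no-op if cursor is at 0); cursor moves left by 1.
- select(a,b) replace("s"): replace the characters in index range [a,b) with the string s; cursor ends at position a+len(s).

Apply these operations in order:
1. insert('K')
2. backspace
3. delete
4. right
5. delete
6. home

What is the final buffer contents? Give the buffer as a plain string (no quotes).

Answer: D

Derivation:
After op 1 (insert('K')): buf='KVDW' cursor=1
After op 2 (backspace): buf='VDW' cursor=0
After op 3 (delete): buf='DW' cursor=0
After op 4 (right): buf='DW' cursor=1
After op 5 (delete): buf='D' cursor=1
After op 6 (home): buf='D' cursor=0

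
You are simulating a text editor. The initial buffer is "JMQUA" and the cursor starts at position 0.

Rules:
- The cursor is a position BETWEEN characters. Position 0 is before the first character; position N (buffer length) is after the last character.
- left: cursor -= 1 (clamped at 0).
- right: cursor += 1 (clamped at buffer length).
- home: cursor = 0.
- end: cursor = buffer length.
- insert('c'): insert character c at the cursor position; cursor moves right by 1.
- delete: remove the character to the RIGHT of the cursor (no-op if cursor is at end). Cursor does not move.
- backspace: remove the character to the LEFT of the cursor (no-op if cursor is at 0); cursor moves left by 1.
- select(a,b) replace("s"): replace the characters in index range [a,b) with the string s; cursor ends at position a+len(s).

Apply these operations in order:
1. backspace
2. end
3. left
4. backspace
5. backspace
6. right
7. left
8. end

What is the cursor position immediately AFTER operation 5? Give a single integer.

Answer: 2

Derivation:
After op 1 (backspace): buf='JMQUA' cursor=0
After op 2 (end): buf='JMQUA' cursor=5
After op 3 (left): buf='JMQUA' cursor=4
After op 4 (backspace): buf='JMQA' cursor=3
After op 5 (backspace): buf='JMA' cursor=2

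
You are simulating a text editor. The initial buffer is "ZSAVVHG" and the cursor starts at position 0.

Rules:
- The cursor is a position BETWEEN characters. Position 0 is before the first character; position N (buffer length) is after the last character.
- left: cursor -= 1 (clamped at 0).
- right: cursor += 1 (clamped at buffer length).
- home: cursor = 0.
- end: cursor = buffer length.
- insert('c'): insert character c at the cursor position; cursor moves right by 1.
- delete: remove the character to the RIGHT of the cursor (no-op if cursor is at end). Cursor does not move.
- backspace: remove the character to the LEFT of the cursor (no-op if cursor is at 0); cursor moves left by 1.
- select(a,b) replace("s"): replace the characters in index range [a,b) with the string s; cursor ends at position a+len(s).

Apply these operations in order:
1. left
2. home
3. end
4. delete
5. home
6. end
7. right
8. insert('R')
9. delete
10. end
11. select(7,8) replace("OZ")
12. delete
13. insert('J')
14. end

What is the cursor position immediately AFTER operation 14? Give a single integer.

Answer: 10

Derivation:
After op 1 (left): buf='ZSAVVHG' cursor=0
After op 2 (home): buf='ZSAVVHG' cursor=0
After op 3 (end): buf='ZSAVVHG' cursor=7
After op 4 (delete): buf='ZSAVVHG' cursor=7
After op 5 (home): buf='ZSAVVHG' cursor=0
After op 6 (end): buf='ZSAVVHG' cursor=7
After op 7 (right): buf='ZSAVVHG' cursor=7
After op 8 (insert('R')): buf='ZSAVVHGR' cursor=8
After op 9 (delete): buf='ZSAVVHGR' cursor=8
After op 10 (end): buf='ZSAVVHGR' cursor=8
After op 11 (select(7,8) replace("OZ")): buf='ZSAVVHGOZ' cursor=9
After op 12 (delete): buf='ZSAVVHGOZ' cursor=9
After op 13 (insert('J')): buf='ZSAVVHGOZJ' cursor=10
After op 14 (end): buf='ZSAVVHGOZJ' cursor=10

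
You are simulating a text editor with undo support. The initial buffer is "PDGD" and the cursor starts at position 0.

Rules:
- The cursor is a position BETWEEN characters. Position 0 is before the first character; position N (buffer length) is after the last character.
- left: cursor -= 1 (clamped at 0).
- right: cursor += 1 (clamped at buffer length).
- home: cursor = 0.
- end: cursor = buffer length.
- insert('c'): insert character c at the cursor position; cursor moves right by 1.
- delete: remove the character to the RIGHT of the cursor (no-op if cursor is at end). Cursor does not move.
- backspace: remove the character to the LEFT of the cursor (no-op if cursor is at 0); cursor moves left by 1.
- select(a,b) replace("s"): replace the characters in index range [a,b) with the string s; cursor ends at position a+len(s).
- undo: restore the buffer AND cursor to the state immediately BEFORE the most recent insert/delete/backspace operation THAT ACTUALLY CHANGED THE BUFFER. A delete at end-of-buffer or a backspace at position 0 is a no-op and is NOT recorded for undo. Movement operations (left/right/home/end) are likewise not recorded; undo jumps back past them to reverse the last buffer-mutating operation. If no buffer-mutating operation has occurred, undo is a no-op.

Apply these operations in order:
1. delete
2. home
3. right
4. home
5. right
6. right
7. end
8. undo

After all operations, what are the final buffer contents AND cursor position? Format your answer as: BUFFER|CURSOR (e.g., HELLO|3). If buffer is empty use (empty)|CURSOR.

Answer: PDGD|0

Derivation:
After op 1 (delete): buf='DGD' cursor=0
After op 2 (home): buf='DGD' cursor=0
After op 3 (right): buf='DGD' cursor=1
After op 4 (home): buf='DGD' cursor=0
After op 5 (right): buf='DGD' cursor=1
After op 6 (right): buf='DGD' cursor=2
After op 7 (end): buf='DGD' cursor=3
After op 8 (undo): buf='PDGD' cursor=0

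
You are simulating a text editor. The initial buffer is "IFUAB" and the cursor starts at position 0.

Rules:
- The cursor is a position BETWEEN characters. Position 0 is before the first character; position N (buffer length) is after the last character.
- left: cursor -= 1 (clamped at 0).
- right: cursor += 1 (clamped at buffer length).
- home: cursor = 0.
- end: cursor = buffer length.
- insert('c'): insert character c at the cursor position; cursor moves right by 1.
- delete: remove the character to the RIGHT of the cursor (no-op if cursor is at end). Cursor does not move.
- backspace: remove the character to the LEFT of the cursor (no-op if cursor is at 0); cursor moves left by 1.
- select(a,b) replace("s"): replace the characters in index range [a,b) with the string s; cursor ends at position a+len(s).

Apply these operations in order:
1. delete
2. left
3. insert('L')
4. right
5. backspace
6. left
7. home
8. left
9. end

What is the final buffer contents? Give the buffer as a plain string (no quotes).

Answer: LUAB

Derivation:
After op 1 (delete): buf='FUAB' cursor=0
After op 2 (left): buf='FUAB' cursor=0
After op 3 (insert('L')): buf='LFUAB' cursor=1
After op 4 (right): buf='LFUAB' cursor=2
After op 5 (backspace): buf='LUAB' cursor=1
After op 6 (left): buf='LUAB' cursor=0
After op 7 (home): buf='LUAB' cursor=0
After op 8 (left): buf='LUAB' cursor=0
After op 9 (end): buf='LUAB' cursor=4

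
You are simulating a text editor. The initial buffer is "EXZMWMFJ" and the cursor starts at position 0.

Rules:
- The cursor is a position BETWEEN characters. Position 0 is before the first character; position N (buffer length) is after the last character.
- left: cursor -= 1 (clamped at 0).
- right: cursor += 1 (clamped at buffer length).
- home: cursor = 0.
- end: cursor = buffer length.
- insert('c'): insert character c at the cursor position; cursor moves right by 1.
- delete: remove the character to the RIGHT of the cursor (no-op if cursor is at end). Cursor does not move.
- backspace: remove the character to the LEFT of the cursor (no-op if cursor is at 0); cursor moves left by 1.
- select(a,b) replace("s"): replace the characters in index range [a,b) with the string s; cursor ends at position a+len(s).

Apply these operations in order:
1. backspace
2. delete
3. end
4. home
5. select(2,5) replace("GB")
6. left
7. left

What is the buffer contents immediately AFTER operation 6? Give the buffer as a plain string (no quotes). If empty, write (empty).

After op 1 (backspace): buf='EXZMWMFJ' cursor=0
After op 2 (delete): buf='XZMWMFJ' cursor=0
After op 3 (end): buf='XZMWMFJ' cursor=7
After op 4 (home): buf='XZMWMFJ' cursor=0
After op 5 (select(2,5) replace("GB")): buf='XZGBFJ' cursor=4
After op 6 (left): buf='XZGBFJ' cursor=3

Answer: XZGBFJ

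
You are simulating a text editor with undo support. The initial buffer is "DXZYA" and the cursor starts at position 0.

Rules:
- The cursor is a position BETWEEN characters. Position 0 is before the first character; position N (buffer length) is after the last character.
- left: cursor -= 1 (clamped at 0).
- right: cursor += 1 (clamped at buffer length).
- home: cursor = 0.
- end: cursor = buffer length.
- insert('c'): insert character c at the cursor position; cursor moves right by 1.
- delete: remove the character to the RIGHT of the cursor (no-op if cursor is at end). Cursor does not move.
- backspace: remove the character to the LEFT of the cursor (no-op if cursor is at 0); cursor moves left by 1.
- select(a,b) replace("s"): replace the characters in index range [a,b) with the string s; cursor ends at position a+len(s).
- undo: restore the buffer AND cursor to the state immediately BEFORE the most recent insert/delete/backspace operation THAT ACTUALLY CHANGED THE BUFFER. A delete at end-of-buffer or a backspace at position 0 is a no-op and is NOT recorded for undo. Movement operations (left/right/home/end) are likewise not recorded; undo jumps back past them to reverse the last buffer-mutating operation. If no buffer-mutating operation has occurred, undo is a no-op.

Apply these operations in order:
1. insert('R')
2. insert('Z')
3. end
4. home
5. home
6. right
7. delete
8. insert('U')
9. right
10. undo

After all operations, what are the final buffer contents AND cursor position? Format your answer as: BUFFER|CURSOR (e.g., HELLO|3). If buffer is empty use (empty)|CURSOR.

Answer: RDXZYA|1

Derivation:
After op 1 (insert('R')): buf='RDXZYA' cursor=1
After op 2 (insert('Z')): buf='RZDXZYA' cursor=2
After op 3 (end): buf='RZDXZYA' cursor=7
After op 4 (home): buf='RZDXZYA' cursor=0
After op 5 (home): buf='RZDXZYA' cursor=0
After op 6 (right): buf='RZDXZYA' cursor=1
After op 7 (delete): buf='RDXZYA' cursor=1
After op 8 (insert('U')): buf='RUDXZYA' cursor=2
After op 9 (right): buf='RUDXZYA' cursor=3
After op 10 (undo): buf='RDXZYA' cursor=1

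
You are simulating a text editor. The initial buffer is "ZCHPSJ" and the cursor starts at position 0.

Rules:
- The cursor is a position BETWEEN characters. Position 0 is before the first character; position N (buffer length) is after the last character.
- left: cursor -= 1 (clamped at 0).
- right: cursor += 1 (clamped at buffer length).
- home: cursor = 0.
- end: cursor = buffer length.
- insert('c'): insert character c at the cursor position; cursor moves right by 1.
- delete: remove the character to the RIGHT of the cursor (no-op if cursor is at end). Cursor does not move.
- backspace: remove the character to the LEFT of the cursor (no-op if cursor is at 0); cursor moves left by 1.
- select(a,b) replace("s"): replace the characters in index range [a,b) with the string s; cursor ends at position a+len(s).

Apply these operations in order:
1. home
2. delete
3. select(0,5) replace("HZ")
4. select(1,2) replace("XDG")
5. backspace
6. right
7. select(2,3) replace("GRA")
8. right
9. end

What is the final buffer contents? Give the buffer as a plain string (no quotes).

After op 1 (home): buf='ZCHPSJ' cursor=0
After op 2 (delete): buf='CHPSJ' cursor=0
After op 3 (select(0,5) replace("HZ")): buf='HZ' cursor=2
After op 4 (select(1,2) replace("XDG")): buf='HXDG' cursor=4
After op 5 (backspace): buf='HXD' cursor=3
After op 6 (right): buf='HXD' cursor=3
After op 7 (select(2,3) replace("GRA")): buf='HXGRA' cursor=5
After op 8 (right): buf='HXGRA' cursor=5
After op 9 (end): buf='HXGRA' cursor=5

Answer: HXGRA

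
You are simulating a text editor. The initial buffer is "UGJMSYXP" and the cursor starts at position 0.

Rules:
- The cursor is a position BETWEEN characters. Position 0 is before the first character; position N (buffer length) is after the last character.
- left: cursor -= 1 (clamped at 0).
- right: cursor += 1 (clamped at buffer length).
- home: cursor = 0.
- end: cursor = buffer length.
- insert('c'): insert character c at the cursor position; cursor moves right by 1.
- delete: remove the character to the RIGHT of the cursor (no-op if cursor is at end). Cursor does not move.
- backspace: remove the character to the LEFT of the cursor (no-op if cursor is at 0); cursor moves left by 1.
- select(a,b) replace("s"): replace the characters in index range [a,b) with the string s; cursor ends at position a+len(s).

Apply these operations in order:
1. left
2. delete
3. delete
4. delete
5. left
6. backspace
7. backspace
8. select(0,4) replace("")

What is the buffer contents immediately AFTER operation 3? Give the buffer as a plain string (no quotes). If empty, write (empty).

Answer: JMSYXP

Derivation:
After op 1 (left): buf='UGJMSYXP' cursor=0
After op 2 (delete): buf='GJMSYXP' cursor=0
After op 3 (delete): buf='JMSYXP' cursor=0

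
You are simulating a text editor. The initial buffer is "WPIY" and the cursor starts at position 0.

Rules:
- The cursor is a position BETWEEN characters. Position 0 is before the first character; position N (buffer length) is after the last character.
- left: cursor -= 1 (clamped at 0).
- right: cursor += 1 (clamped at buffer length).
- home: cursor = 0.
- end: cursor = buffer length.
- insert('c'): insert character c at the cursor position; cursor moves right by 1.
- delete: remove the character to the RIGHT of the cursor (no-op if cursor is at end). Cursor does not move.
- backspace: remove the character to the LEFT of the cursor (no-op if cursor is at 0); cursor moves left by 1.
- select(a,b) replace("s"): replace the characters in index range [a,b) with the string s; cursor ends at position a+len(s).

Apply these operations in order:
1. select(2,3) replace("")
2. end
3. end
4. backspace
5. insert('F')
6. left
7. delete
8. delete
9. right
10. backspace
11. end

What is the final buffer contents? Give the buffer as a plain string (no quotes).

After op 1 (select(2,3) replace("")): buf='WPY' cursor=2
After op 2 (end): buf='WPY' cursor=3
After op 3 (end): buf='WPY' cursor=3
After op 4 (backspace): buf='WP' cursor=2
After op 5 (insert('F')): buf='WPF' cursor=3
After op 6 (left): buf='WPF' cursor=2
After op 7 (delete): buf='WP' cursor=2
After op 8 (delete): buf='WP' cursor=2
After op 9 (right): buf='WP' cursor=2
After op 10 (backspace): buf='W' cursor=1
After op 11 (end): buf='W' cursor=1

Answer: W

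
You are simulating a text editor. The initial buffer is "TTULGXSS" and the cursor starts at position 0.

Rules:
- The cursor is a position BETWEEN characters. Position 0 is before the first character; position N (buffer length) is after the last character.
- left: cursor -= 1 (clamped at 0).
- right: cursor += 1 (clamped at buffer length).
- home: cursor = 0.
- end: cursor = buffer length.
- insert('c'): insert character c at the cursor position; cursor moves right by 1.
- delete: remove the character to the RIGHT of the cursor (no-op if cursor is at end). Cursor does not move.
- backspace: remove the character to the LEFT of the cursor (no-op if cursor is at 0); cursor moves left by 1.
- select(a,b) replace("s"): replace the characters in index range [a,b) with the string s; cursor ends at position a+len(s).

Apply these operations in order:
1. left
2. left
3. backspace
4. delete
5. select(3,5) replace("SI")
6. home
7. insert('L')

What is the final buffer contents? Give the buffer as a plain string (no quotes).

After op 1 (left): buf='TTULGXSS' cursor=0
After op 2 (left): buf='TTULGXSS' cursor=0
After op 3 (backspace): buf='TTULGXSS' cursor=0
After op 4 (delete): buf='TULGXSS' cursor=0
After op 5 (select(3,5) replace("SI")): buf='TULSISS' cursor=5
After op 6 (home): buf='TULSISS' cursor=0
After op 7 (insert('L')): buf='LTULSISS' cursor=1

Answer: LTULSISS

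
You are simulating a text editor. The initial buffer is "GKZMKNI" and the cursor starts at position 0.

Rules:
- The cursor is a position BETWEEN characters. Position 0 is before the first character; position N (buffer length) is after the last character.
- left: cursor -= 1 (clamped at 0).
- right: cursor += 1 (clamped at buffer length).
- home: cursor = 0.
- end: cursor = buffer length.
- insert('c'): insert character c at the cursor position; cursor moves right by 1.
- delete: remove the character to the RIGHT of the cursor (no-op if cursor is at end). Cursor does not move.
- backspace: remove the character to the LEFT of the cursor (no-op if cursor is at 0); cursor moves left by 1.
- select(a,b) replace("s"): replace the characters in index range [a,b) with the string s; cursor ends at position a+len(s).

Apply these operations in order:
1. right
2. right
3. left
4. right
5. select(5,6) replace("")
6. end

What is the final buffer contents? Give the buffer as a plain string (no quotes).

Answer: GKZMKI

Derivation:
After op 1 (right): buf='GKZMKNI' cursor=1
After op 2 (right): buf='GKZMKNI' cursor=2
After op 3 (left): buf='GKZMKNI' cursor=1
After op 4 (right): buf='GKZMKNI' cursor=2
After op 5 (select(5,6) replace("")): buf='GKZMKI' cursor=5
After op 6 (end): buf='GKZMKI' cursor=6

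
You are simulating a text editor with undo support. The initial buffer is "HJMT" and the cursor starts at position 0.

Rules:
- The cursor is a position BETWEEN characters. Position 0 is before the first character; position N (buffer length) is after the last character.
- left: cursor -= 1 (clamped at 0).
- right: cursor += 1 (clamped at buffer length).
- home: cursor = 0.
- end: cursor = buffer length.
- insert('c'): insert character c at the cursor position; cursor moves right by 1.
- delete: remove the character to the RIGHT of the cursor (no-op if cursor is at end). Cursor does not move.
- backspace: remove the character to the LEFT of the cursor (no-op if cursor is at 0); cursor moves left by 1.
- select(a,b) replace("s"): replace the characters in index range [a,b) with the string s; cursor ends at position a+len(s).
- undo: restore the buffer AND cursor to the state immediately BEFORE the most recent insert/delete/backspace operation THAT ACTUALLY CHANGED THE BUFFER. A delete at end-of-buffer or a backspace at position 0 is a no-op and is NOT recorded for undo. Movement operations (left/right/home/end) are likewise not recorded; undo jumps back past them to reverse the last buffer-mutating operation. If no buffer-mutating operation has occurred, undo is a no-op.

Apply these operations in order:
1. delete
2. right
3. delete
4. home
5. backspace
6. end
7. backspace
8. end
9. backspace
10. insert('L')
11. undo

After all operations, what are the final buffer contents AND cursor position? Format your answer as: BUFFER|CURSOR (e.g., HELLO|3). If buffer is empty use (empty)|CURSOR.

Answer: (empty)|0

Derivation:
After op 1 (delete): buf='JMT' cursor=0
After op 2 (right): buf='JMT' cursor=1
After op 3 (delete): buf='JT' cursor=1
After op 4 (home): buf='JT' cursor=0
After op 5 (backspace): buf='JT' cursor=0
After op 6 (end): buf='JT' cursor=2
After op 7 (backspace): buf='J' cursor=1
After op 8 (end): buf='J' cursor=1
After op 9 (backspace): buf='(empty)' cursor=0
After op 10 (insert('L')): buf='L' cursor=1
After op 11 (undo): buf='(empty)' cursor=0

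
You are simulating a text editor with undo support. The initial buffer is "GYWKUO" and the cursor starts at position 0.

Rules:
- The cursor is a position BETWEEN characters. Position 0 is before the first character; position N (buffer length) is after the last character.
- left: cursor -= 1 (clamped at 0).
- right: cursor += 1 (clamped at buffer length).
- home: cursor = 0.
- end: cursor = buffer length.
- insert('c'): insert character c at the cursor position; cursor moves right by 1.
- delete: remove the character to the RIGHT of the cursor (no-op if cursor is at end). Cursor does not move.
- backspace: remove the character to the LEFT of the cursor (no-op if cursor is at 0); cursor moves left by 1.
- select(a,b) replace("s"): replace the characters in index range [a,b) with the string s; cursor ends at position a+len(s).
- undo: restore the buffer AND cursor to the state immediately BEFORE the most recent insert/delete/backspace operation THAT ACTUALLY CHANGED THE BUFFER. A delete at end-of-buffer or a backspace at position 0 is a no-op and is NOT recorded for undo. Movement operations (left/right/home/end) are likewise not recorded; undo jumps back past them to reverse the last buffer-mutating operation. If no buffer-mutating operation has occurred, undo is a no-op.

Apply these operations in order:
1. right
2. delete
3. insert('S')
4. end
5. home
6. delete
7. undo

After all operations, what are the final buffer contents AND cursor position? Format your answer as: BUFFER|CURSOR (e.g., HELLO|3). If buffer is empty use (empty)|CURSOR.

After op 1 (right): buf='GYWKUO' cursor=1
After op 2 (delete): buf='GWKUO' cursor=1
After op 3 (insert('S')): buf='GSWKUO' cursor=2
After op 4 (end): buf='GSWKUO' cursor=6
After op 5 (home): buf='GSWKUO' cursor=0
After op 6 (delete): buf='SWKUO' cursor=0
After op 7 (undo): buf='GSWKUO' cursor=0

Answer: GSWKUO|0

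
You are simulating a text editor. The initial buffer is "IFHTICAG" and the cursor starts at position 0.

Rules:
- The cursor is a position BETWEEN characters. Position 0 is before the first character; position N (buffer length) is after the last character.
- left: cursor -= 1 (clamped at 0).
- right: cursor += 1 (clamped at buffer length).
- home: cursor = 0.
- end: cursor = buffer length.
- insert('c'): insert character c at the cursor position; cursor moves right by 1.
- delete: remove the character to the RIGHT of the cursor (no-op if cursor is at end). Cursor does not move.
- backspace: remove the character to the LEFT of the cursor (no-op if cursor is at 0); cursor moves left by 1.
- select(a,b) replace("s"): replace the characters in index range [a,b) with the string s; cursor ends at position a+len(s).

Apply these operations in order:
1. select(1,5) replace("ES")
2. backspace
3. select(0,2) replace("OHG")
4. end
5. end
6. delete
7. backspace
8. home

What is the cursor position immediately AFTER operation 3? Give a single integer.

Answer: 3

Derivation:
After op 1 (select(1,5) replace("ES")): buf='IESCAG' cursor=3
After op 2 (backspace): buf='IECAG' cursor=2
After op 3 (select(0,2) replace("OHG")): buf='OHGCAG' cursor=3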